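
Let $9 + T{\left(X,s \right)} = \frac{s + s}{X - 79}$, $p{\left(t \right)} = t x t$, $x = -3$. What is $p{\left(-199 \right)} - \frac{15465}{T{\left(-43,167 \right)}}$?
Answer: $- \frac{84119583}{716} \approx -1.1749 \cdot 10^{5}$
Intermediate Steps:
$p{\left(t \right)} = - 3 t^{2}$ ($p{\left(t \right)} = t \left(-3\right) t = - 3 t t = - 3 t^{2}$)
$T{\left(X,s \right)} = -9 + \frac{2 s}{-79 + X}$ ($T{\left(X,s \right)} = -9 + \frac{s + s}{X - 79} = -9 + \frac{2 s}{-79 + X}$)
$p{\left(-199 \right)} - \frac{15465}{T{\left(-43,167 \right)}} = - 3 \left(-199\right)^{2} - \frac{15465}{\frac{1}{-79 - 43} \left(711 - -387 + 2 \cdot 167\right)} = \left(-3\right) 39601 - \frac{15465}{\frac{1}{-122} \left(711 + 387 + 334\right)} = -118803 - \frac{15465}{\left(- \frac{1}{122}\right) 1432} = -118803 - \frac{15465}{- \frac{716}{61}} = -118803 - 15465 \left(- \frac{61}{716}\right) = -118803 - - \frac{943365}{716} = -118803 + \frac{943365}{716} = - \frac{84119583}{716}$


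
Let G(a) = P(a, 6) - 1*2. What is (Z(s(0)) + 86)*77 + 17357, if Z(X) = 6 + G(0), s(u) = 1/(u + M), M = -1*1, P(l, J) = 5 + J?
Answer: 25134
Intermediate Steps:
G(a) = 9 (G(a) = (5 + 6) - 1*2 = 11 - 2 = 9)
M = -1
s(u) = 1/(-1 + u) (s(u) = 1/(u - 1) = 1/(-1 + u))
Z(X) = 15 (Z(X) = 6 + 9 = 15)
(Z(s(0)) + 86)*77 + 17357 = (15 + 86)*77 + 17357 = 101*77 + 17357 = 7777 + 17357 = 25134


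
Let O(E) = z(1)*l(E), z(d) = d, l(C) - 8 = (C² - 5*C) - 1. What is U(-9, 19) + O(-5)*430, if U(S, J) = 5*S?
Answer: 24465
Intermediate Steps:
l(C) = 7 + C² - 5*C (l(C) = 8 + ((C² - 5*C) - 1) = 8 + (-1 + C² - 5*C) = 7 + C² - 5*C)
O(E) = 7 + E² - 5*E (O(E) = 1*(7 + E² - 5*E) = 7 + E² - 5*E)
U(-9, 19) + O(-5)*430 = 5*(-9) + (7 + (-5)² - 5*(-5))*430 = -45 + (7 + 25 + 25)*430 = -45 + 57*430 = -45 + 24510 = 24465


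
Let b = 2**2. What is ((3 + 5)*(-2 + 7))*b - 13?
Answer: 147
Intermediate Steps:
b = 4
((3 + 5)*(-2 + 7))*b - 13 = ((3 + 5)*(-2 + 7))*4 - 13 = (8*5)*4 - 13 = 40*4 - 13 = 160 - 13 = 147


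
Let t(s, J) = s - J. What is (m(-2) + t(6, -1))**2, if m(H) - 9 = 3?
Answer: 361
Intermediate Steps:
m(H) = 12 (m(H) = 9 + 3 = 12)
(m(-2) + t(6, -1))**2 = (12 + (6 - 1*(-1)))**2 = (12 + (6 + 1))**2 = (12 + 7)**2 = 19**2 = 361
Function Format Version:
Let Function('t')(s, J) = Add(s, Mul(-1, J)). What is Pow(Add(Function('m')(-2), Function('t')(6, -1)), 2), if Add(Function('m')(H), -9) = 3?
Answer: 361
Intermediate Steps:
Function('m')(H) = 12 (Function('m')(H) = Add(9, 3) = 12)
Pow(Add(Function('m')(-2), Function('t')(6, -1)), 2) = Pow(Add(12, Add(6, Mul(-1, -1))), 2) = Pow(Add(12, Add(6, 1)), 2) = Pow(Add(12, 7), 2) = Pow(19, 2) = 361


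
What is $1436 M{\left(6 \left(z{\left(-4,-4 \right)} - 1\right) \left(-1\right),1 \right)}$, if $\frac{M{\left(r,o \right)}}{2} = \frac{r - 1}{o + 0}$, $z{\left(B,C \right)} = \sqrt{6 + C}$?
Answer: $14360 - 17232 \sqrt{2} \approx -10010.0$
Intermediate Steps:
$M{\left(r,o \right)} = \frac{2 \left(-1 + r\right)}{o}$ ($M{\left(r,o \right)} = 2 \frac{r - 1}{o + 0} = 2 \frac{-1 + r}{o} = \frac{2 \left(-1 + r\right)}{o}$)
$1436 M{\left(6 \left(z{\left(-4,-4 \right)} - 1\right) \left(-1\right),1 \right)} = 1436 \frac{2 \left(-1 + 6 \left(\sqrt{6 - 4} - 1\right) \left(-1\right)\right)}{1} = 1436 \cdot 2 \cdot 1 \left(-1 + 6 \left(\sqrt{2} - 1\right) \left(-1\right)\right) = 1436 \cdot 2 \cdot 1 \left(-1 + 6 \left(-1 + \sqrt{2}\right) \left(-1\right)\right) = 1436 \cdot 2 \cdot 1 \left(-1 + \left(-6 + 6 \sqrt{2}\right) \left(-1\right)\right) = 1436 \cdot 2 \cdot 1 \left(-1 + \left(6 - 6 \sqrt{2}\right)\right) = 1436 \cdot 2 \cdot 1 \left(5 - 6 \sqrt{2}\right) = 1436 \left(10 - 12 \sqrt{2}\right) = 14360 - 17232 \sqrt{2}$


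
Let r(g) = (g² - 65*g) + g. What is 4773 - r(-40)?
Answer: 613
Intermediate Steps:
r(g) = g² - 64*g
4773 - r(-40) = 4773 - (-40)*(-64 - 40) = 4773 - (-40)*(-104) = 4773 - 1*4160 = 4773 - 4160 = 613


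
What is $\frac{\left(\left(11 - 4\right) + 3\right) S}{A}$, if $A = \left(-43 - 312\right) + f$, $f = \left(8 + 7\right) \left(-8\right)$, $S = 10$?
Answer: $- \frac{4}{19} \approx -0.21053$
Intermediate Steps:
$f = -120$ ($f = 15 \left(-8\right) = -120$)
$A = -475$ ($A = \left(-43 - 312\right) - 120 = -355 - 120 = -475$)
$\frac{\left(\left(11 - 4\right) + 3\right) S}{A} = \frac{\left(\left(11 - 4\right) + 3\right) 10}{-475} = \left(7 + 3\right) 10 \left(- \frac{1}{475}\right) = 10 \cdot 10 \left(- \frac{1}{475}\right) = 100 \left(- \frac{1}{475}\right) = - \frac{4}{19}$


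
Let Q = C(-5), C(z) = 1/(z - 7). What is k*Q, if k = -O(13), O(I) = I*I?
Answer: 169/12 ≈ 14.083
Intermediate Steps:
O(I) = I²
C(z) = 1/(-7 + z)
Q = -1/12 (Q = 1/(-7 - 5) = 1/(-12) = -1/12 ≈ -0.083333)
k = -169 (k = -1*13² = -1*169 = -169)
k*Q = -169*(-1/12) = 169/12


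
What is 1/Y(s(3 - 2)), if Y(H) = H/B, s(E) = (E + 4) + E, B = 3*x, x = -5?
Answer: -5/2 ≈ -2.5000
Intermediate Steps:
B = -15 (B = 3*(-5) = -15)
s(E) = 4 + 2*E (s(E) = (4 + E) + E = 4 + 2*E)
Y(H) = -H/15 (Y(H) = H/(-15) = H*(-1/15) = -H/15)
1/Y(s(3 - 2)) = 1/(-(4 + 2*(3 - 2))/15) = 1/(-(4 + 2*1)/15) = 1/(-(4 + 2)/15) = 1/(-1/15*6) = 1/(-⅖) = -5/2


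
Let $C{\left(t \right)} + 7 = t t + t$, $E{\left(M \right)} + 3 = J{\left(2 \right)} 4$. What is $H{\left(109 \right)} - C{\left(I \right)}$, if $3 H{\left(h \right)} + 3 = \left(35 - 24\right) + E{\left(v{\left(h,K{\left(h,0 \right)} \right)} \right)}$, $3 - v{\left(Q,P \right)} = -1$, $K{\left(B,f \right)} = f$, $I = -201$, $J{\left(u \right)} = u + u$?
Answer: $-40186$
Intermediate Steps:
$J{\left(u \right)} = 2 u$
$v{\left(Q,P \right)} = 4$ ($v{\left(Q,P \right)} = 3 - -1 = 3 + 1 = 4$)
$E{\left(M \right)} = 13$ ($E{\left(M \right)} = -3 + 2 \cdot 2 \cdot 4 = -3 + 4 \cdot 4 = -3 + 16 = 13$)
$H{\left(h \right)} = 7$ ($H{\left(h \right)} = -1 + \frac{\left(35 - 24\right) + 13}{3} = -1 + \frac{11 + 13}{3} = -1 + \frac{1}{3} \cdot 24 = -1 + 8 = 7$)
$C{\left(t \right)} = -7 + t + t^{2}$ ($C{\left(t \right)} = -7 + \left(t t + t\right) = -7 + \left(t^{2} + t\right) = -7 + \left(t + t^{2}\right) = -7 + t + t^{2}$)
$H{\left(109 \right)} - C{\left(I \right)} = 7 - \left(-7 - 201 + \left(-201\right)^{2}\right) = 7 - \left(-7 - 201 + 40401\right) = 7 - 40193 = -40186$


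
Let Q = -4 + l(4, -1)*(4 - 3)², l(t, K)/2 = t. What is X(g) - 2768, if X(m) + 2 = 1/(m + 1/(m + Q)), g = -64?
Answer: -10639630/3841 ≈ -2770.0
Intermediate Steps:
l(t, K) = 2*t
Q = 4 (Q = -4 + (2*4)*(4 - 3)² = -4 + 8*1² = -4 + 8*1 = -4 + 8 = 4)
X(m) = -2 + 1/(m + 1/(4 + m)) (X(m) = -2 + 1/(m + 1/(m + 4)) = -2 + 1/(m + 1/(4 + m)))
X(g) - 2768 = (2 - 7*(-64) - 2*(-64)²)/(1 + (-64)² + 4*(-64)) - 2768 = (2 + 448 - 2*4096)/(1 + 4096 - 256) - 2768 = (2 + 448 - 8192)/3841 - 2768 = (1/3841)*(-7742) - 2768 = -7742/3841 - 2768 = -10639630/3841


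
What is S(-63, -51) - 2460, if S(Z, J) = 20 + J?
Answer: -2491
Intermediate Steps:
S(-63, -51) - 2460 = (20 - 51) - 2460 = -31 - 2460 = -2491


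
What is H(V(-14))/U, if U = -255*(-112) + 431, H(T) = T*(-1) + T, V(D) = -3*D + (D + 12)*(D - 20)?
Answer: 0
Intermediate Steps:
V(D) = -3*D + (-20 + D)*(12 + D) (V(D) = -3*D + (12 + D)*(-20 + D) = -3*D + (-20 + D)*(12 + D))
H(T) = 0 (H(T) = -T + T = 0)
U = 28991 (U = 28560 + 431 = 28991)
H(V(-14))/U = 0/28991 = 0*(1/28991) = 0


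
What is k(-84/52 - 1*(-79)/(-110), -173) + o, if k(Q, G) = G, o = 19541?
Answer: 19368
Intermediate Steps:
k(-84/52 - 1*(-79)/(-110), -173) + o = -173 + 19541 = 19368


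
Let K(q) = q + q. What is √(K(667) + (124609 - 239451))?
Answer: 6*I*√3153 ≈ 336.91*I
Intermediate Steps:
K(q) = 2*q
√(K(667) + (124609 - 239451)) = √(2*667 + (124609 - 239451)) = √(1334 - 114842) = √(-113508) = 6*I*√3153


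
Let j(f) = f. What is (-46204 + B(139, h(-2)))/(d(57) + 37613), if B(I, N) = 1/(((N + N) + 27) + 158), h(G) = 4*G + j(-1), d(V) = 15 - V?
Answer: -7716067/6274357 ≈ -1.2298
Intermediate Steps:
h(G) = -1 + 4*G (h(G) = 4*G - 1 = -1 + 4*G)
B(I, N) = 1/(185 + 2*N) (B(I, N) = 1/((2*N + 27) + 158) = 1/((27 + 2*N) + 158) = 1/(185 + 2*N))
(-46204 + B(139, h(-2)))/(d(57) + 37613) = (-46204 + 1/(185 + 2*(-1 + 4*(-2))))/((15 - 1*57) + 37613) = (-46204 + 1/(185 + 2*(-1 - 8)))/((15 - 57) + 37613) = (-46204 + 1/(185 + 2*(-9)))/(-42 + 37613) = (-46204 + 1/(185 - 18))/37571 = (-46204 + 1/167)*(1/37571) = -7716067/167*1/37571 = -7716067/6274357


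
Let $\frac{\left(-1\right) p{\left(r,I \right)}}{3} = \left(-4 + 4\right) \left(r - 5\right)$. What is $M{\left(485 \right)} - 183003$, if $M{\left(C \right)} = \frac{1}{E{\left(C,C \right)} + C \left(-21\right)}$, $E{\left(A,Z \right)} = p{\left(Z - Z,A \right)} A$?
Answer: $- \frac{1863885556}{10185} \approx -1.83 \cdot 10^{5}$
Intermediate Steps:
$p{\left(r,I \right)} = 0$ ($p{\left(r,I \right)} = - 3 \left(-4 + 4\right) \left(r - 5\right) = - 3 \cdot 0 \left(-5 + r\right) = \left(-3\right) 0 = 0$)
$E{\left(A,Z \right)} = 0$ ($E{\left(A,Z \right)} = 0 A = 0$)
$M{\left(C \right)} = - \frac{1}{21 C}$ ($M{\left(C \right)} = \frac{1}{0 + C \left(-21\right)} = \frac{1}{0 - 21 C} = \frac{1}{\left(-21\right) C} = - \frac{1}{21 C}$)
$M{\left(485 \right)} - 183003 = - \frac{1}{21 \cdot 485} - 183003 = \left(- \frac{1}{21}\right) \frac{1}{485} - 183003 = - \frac{1}{10185} - 183003 = - \frac{1863885556}{10185}$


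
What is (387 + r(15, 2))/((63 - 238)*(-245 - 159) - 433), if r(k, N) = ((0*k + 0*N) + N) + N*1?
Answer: 391/70267 ≈ 0.0055645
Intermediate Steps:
r(k, N) = 2*N (r(k, N) = ((0 + 0) + N) + N = (0 + N) + N = N + N = 2*N)
(387 + r(15, 2))/((63 - 238)*(-245 - 159) - 433) = (387 + 2*2)/((63 - 238)*(-245 - 159) - 433) = (387 + 4)/(-175*(-404) - 433) = 391/(70700 - 433) = 391/70267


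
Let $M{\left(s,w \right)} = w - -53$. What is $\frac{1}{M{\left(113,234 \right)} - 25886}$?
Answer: $- \frac{1}{25599} \approx -3.9064 \cdot 10^{-5}$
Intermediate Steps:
$M{\left(s,w \right)} = 53 + w$ ($M{\left(s,w \right)} = w + 53 = 53 + w$)
$\frac{1}{M{\left(113,234 \right)} - 25886} = \frac{1}{\left(53 + 234\right) - 25886} = \frac{1}{287 - 25886} = \frac{1}{-25599} = - \frac{1}{25599}$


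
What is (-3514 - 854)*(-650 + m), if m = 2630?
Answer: -8648640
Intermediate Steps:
(-3514 - 854)*(-650 + m) = (-3514 - 854)*(-650 + 2630) = -4368*1980 = -8648640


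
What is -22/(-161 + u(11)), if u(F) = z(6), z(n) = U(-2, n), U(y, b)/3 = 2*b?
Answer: 22/125 ≈ 0.17600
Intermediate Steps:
U(y, b) = 6*b (U(y, b) = 3*(2*b) = 6*b)
z(n) = 6*n
u(F) = 36 (u(F) = 6*6 = 36)
-22/(-161 + u(11)) = -22/(-161 + 36) = -22/(-125) = -22*(-1/125) = 22/125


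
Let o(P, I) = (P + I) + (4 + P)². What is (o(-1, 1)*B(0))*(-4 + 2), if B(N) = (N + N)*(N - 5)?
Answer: 0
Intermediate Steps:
B(N) = 2*N*(-5 + N) (B(N) = (2*N)*(-5 + N) = 2*N*(-5 + N))
o(P, I) = I + P + (4 + P)² (o(P, I) = (I + P) + (4 + P)² = I + P + (4 + P)²)
(o(-1, 1)*B(0))*(-4 + 2) = ((1 - 1 + (4 - 1)²)*(2*0*(-5 + 0)))*(-4 + 2) = ((1 - 1 + 3²)*(2*0*(-5)))*(-2) = ((1 - 1 + 9)*0)*(-2) = (9*0)*(-2) = 0*(-2) = 0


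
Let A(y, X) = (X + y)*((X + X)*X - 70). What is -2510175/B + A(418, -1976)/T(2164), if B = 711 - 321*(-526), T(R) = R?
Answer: -171910759083066/30576779 ≈ -5.6223e+6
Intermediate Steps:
A(y, X) = (-70 + 2*X²)*(X + y) (A(y, X) = (X + y)*((2*X)*X - 70) = (X + y)*(2*X² - 70) = (X + y)*(-70 + 2*X²) = (-70 + 2*X²)*(X + y))
B = 169557 (B = 711 + 168846 = 169557)
-2510175/B + A(418, -1976)/T(2164) = -2510175/169557 + (-70*(-1976) - 70*418 + 2*(-1976)³ + 2*418*(-1976)²)/2164 = -2510175*1/169557 + (138320 - 29260 + 2*(-7715442176) + 2*418*3904576)*(1/2164) = -836725/56519 + (138320 - 29260 - 15430884352 + 3264225536)*(1/2164) = -836725/56519 - 12166549756*1/2164 = -836725/56519 - 3041637439/541 = -171910759083066/30576779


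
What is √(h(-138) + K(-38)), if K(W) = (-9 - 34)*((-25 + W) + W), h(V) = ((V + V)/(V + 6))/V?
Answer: √18918042/66 ≈ 65.901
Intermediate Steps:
h(V) = 2/(6 + V) (h(V) = ((2*V)/(6 + V))/V = (2*V/(6 + V))/V = 2/(6 + V))
K(W) = 1075 - 86*W (K(W) = -43*(-25 + 2*W) = 1075 - 86*W)
√(h(-138) + K(-38)) = √(2/(6 - 138) + (1075 - 86*(-38))) = √(2/(-132) + (1075 + 3268)) = √(2*(-1/132) + 4343) = √(-1/66 + 4343) = √(286637/66) = √18918042/66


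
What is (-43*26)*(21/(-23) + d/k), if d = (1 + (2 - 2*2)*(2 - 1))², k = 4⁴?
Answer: 2992327/2944 ≈ 1016.4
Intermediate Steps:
k = 256
d = 1 (d = (1 + (2 - 4)*1)² = (1 - 2*1)² = (1 - 2)² = (-1)² = 1)
(-43*26)*(21/(-23) + d/k) = (-43*26)*(21/(-23) + 1/256) = -1118*(21*(-1/23) + 1*(1/256)) = -1118*(-21/23 + 1/256) = -1118*(-5353/5888) = 2992327/2944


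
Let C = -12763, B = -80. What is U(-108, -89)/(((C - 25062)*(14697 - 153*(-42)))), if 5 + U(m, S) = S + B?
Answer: 58/266325825 ≈ 2.1778e-7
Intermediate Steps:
U(m, S) = -85 + S (U(m, S) = -5 + (S - 80) = -5 + (-80 + S) = -85 + S)
U(-108, -89)/(((C - 25062)*(14697 - 153*(-42)))) = (-85 - 89)/(((-12763 - 25062)*(14697 - 153*(-42)))) = -174*(-1/(37825*(14697 - 51*(-126)))) = -174*(-1/(37825*(14697 + 6426))) = -174/((-37825*21123)) = -174/(-798977475) = -174*(-1/798977475) = 58/266325825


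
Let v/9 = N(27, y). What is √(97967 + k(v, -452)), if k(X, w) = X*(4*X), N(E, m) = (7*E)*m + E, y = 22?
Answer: √5674706867 ≈ 75331.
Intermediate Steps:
N(E, m) = E + 7*E*m (N(E, m) = 7*E*m + E = E + 7*E*m)
v = 37665 (v = 9*(27*(1 + 7*22)) = 9*(27*(1 + 154)) = 9*(27*155) = 9*4185 = 37665)
k(X, w) = 4*X²
√(97967 + k(v, -452)) = √(97967 + 4*37665²) = √(97967 + 4*1418652225) = √(97967 + 5674608900) = √5674706867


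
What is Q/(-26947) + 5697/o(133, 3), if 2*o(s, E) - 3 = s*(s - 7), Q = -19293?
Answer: 210134697/150552889 ≈ 1.3958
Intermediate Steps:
o(s, E) = 3/2 + s*(-7 + s)/2 (o(s, E) = 3/2 + (s*(s - 7))/2 = 3/2 + (s*(-7 + s))/2 = 3/2 + s*(-7 + s)/2)
Q/(-26947) + 5697/o(133, 3) = -19293/(-26947) + 5697/(3/2 + (½)*133² - 7/2*133) = -19293*(-1/26947) + 5697/(3/2 + (½)*17689 - 931/2) = 19293/26947 + 5697/(3/2 + 17689/2 - 931/2) = 19293/26947 + 5697/(16761/2) = 19293/26947 + 5697*(2/16761) = 19293/26947 + 3798/5587 = 210134697/150552889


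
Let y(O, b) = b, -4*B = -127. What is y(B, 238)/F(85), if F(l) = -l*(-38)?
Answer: 7/95 ≈ 0.073684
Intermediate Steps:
B = 127/4 (B = -1/4*(-127) = 127/4 ≈ 31.750)
F(l) = 38*l (F(l) = -(-38)*l = 38*l)
y(B, 238)/F(85) = 238/((38*85)) = 238/3230 = 238*(1/3230) = 7/95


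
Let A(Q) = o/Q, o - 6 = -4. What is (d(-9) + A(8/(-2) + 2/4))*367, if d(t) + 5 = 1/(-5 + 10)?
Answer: -68996/35 ≈ -1971.3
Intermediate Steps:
o = 2 (o = 6 - 4 = 2)
A(Q) = 2/Q
d(t) = -24/5 (d(t) = -5 + 1/(-5 + 10) = -5 + 1/5 = -5 + ⅕ = -24/5)
(d(-9) + A(8/(-2) + 2/4))*367 = (-24/5 + 2/(8/(-2) + 2/4))*367 = (-24/5 + 2/(8*(-½) + 2*(¼)))*367 = (-24/5 + 2/(-4 + ½))*367 = (-24/5 + 2/(-7/2))*367 = (-24/5 + 2*(-2/7))*367 = (-24/5 - 4/7)*367 = -188/35*367 = -68996/35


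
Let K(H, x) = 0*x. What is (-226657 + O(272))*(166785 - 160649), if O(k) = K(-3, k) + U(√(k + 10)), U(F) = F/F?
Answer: -1390761216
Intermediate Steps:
K(H, x) = 0
U(F) = 1
O(k) = 1 (O(k) = 0 + 1 = 1)
(-226657 + O(272))*(166785 - 160649) = (-226657 + 1)*(166785 - 160649) = -226656*6136 = -1390761216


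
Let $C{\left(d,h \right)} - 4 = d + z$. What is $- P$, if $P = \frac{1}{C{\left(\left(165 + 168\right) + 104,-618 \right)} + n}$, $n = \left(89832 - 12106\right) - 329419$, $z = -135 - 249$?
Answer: $\frac{1}{251636} \approx 3.974 \cdot 10^{-6}$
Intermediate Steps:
$z = -384$
$C{\left(d,h \right)} = -380 + d$ ($C{\left(d,h \right)} = 4 + \left(d - 384\right) = 4 + \left(-384 + d\right) = -380 + d$)
$n = -251693$ ($n = 77726 - 329419 = -251693$)
$P = - \frac{1}{251636}$ ($P = \frac{1}{\left(-380 + \left(\left(165 + 168\right) + 104\right)\right) - 251693} = \frac{1}{\left(-380 + \left(333 + 104\right)\right) - 251693} = \frac{1}{\left(-380 + 437\right) - 251693} = \frac{1}{57 - 251693} = \frac{1}{-251636} = - \frac{1}{251636} \approx -3.974 \cdot 10^{-6}$)
$- P = \left(-1\right) \left(- \frac{1}{251636}\right) = \frac{1}{251636}$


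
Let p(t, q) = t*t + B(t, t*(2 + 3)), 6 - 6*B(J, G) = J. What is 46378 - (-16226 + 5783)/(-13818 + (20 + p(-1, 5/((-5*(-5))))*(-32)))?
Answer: 1929386227/41602 ≈ 46377.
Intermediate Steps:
B(J, G) = 1 - J/6
p(t, q) = 1 + t**2 - t/6 (p(t, q) = t*t + (1 - t/6) = t**2 + (1 - t/6) = 1 + t**2 - t/6)
46378 - (-16226 + 5783)/(-13818 + (20 + p(-1, 5/((-5*(-5))))*(-32))) = 46378 - (-16226 + 5783)/(-13818 + (20 + (1 + (-1)**2 - 1/6*(-1))*(-32))) = 46378 - (-10443)/(-13818 + (20 + (1 + 1 + 1/6)*(-32))) = 46378 - (-10443)/(-13818 + (20 + (13/6)*(-32))) = 46378 - (-10443)/(-13818 + (20 - 208/3)) = 46378 - (-10443)/(-13818 - 148/3) = 46378 - (-10443)/(-41602/3) = 46378 - (-10443)*(-3)/41602 = 46378 - 1*31329/41602 = 46378 - 31329/41602 = 1929386227/41602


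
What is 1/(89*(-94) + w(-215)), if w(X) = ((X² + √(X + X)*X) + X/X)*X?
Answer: -4973478/49930368217343 - 46225*I*√430/99860736434686 ≈ -9.9608e-8 - 9.5988e-9*I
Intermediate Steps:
w(X) = X*(1 + X² + √2*X^(3/2)) (w(X) = ((X² + √(2*X)*X) + 1)*X = ((X² + (√2*√X)*X) + 1)*X = ((X² + √2*X^(3/2)) + 1)*X = (1 + X² + √2*X^(3/2))*X = X*(1 + X² + √2*X^(3/2)))
1/(89*(-94) + w(-215)) = 1/(89*(-94) + (-215 + (-215)³ + √2*(-215)^(5/2))) = 1/(-8366 + (-215 - 9938375 + √2*(46225*I*√215))) = 1/(-8366 + (-215 - 9938375 + 46225*I*√430)) = 1/(-8366 + (-9938590 + 46225*I*√430)) = 1/(-9946956 + 46225*I*√430)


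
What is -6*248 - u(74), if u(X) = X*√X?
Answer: -1488 - 74*√74 ≈ -2124.6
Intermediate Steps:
u(X) = X^(3/2)
-6*248 - u(74) = -6*248 - 74^(3/2) = -1488 - 74*√74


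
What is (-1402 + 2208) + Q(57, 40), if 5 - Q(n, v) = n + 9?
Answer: 745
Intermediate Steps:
Q(n, v) = -4 - n (Q(n, v) = 5 - (n + 9) = 5 - (9 + n) = 5 + (-9 - n) = -4 - n)
(-1402 + 2208) + Q(57, 40) = (-1402 + 2208) + (-4 - 1*57) = 806 + (-4 - 57) = 806 - 61 = 745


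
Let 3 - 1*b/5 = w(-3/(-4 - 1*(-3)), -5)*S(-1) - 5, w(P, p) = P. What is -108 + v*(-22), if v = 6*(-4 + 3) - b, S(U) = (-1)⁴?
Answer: 574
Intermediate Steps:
S(U) = 1
b = 25 (b = 15 - 5*(-3/(-4 - 1*(-3))*1 - 5) = 15 - 5*(-3/(-4 + 3)*1 - 5) = 15 - 5*(-3/(-1)*1 - 5) = 15 - 5*(-3*(-1)*1 - 5) = 15 - 5*(3*1 - 5) = 15 - 5*(3 - 5) = 15 - 5*(-2) = 15 + 10 = 25)
v = -31 (v = 6*(-4 + 3) - 1*25 = 6*(-1) - 25 = -6 - 25 = -31)
-108 + v*(-22) = -108 - 31*(-22) = -108 + 682 = 574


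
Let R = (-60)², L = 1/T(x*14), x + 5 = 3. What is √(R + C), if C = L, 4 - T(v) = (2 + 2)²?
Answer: √129597/6 ≈ 59.999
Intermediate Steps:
x = -2 (x = -5 + 3 = -2)
T(v) = -12 (T(v) = 4 - (2 + 2)² = 4 - 1*4² = 4 - 1*16 = 4 - 16 = -12)
L = -1/12 (L = 1/(-12) = -1/12 ≈ -0.083333)
R = 3600
C = -1/12 ≈ -0.083333
√(R + C) = √(3600 - 1/12) = √(43199/12) = √129597/6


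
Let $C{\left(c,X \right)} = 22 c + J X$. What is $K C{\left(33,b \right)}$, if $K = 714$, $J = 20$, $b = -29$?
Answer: $104244$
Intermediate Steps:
$C{\left(c,X \right)} = 20 X + 22 c$ ($C{\left(c,X \right)} = 22 c + 20 X = 20 X + 22 c$)
$K C{\left(33,b \right)} = 714 \left(20 \left(-29\right) + 22 \cdot 33\right) = 714 \left(-580 + 726\right) = 714 \cdot 146 = 104244$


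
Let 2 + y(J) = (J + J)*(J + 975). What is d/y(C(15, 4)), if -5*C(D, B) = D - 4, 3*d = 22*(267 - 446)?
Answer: 49225/160587 ≈ 0.30653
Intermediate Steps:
d = -3938/3 (d = (22*(267 - 446))/3 = (22*(-179))/3 = (⅓)*(-3938) = -3938/3 ≈ -1312.7)
C(D, B) = ⅘ - D/5 (C(D, B) = -(D - 4)/5 = -(-4 + D)/5 = ⅘ - D/5)
y(J) = -2 + 2*J*(975 + J) (y(J) = -2 + (J + J)*(J + 975) = -2 + (2*J)*(975 + J) = -2 + 2*J*(975 + J))
d/y(C(15, 4)) = -3938/(3*(-2 + 2*(⅘ - ⅕*15)² + 1950*(⅘ - ⅕*15))) = -3938/(3*(-2 + 2*(⅘ - 3)² + 1950*(⅘ - 3))) = -3938/(3*(-2 + 2*(-11/5)² + 1950*(-11/5))) = -3938/(3*(-2 + 2*(121/25) - 4290)) = -3938/(3*(-2 + 242/25 - 4290)) = -3938/(3*(-107058/25)) = -3938/3*(-25/107058) = 49225/160587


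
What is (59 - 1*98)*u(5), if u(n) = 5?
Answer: -195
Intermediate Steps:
(59 - 1*98)*u(5) = (59 - 1*98)*5 = (59 - 98)*5 = -39*5 = -195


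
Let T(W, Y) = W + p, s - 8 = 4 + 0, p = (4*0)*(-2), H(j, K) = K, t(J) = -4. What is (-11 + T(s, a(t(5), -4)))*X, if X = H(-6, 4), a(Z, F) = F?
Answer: 4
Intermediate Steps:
p = 0 (p = 0*(-2) = 0)
s = 12 (s = 8 + (4 + 0) = 8 + 4 = 12)
X = 4
T(W, Y) = W (T(W, Y) = W + 0 = W)
(-11 + T(s, a(t(5), -4)))*X = (-11 + 12)*4 = 1*4 = 4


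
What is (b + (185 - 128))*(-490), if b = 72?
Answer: -63210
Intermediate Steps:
(b + (185 - 128))*(-490) = (72 + (185 - 128))*(-490) = (72 + 57)*(-490) = 129*(-490) = -63210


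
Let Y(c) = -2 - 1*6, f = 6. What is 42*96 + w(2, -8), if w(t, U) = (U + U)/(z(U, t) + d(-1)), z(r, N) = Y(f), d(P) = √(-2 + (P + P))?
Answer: 68576/17 + 8*I/17 ≈ 4033.9 + 0.47059*I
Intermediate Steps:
Y(c) = -8 (Y(c) = -2 - 6 = -8)
d(P) = √(-2 + 2*P)
z(r, N) = -8
w(t, U) = U*(-8 - 2*I)/34 (w(t, U) = (U + U)/(-8 + √(-2 + 2*(-1))) = (2*U)/(-8 + √(-2 - 2)) = (2*U)/(-8 + √(-4)) = (2*U)/(-8 + 2*I) = (2*U)*((-8 - 2*I)/68) = U*(-8 - 2*I)/34)
42*96 + w(2, -8) = 42*96 - 1/17*(-8)*(4 + I) = 4032 + (32/17 + 8*I/17) = 68576/17 + 8*I/17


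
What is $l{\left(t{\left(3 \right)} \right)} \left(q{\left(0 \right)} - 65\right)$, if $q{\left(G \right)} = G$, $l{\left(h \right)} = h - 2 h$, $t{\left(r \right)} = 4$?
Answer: $260$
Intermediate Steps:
$l{\left(h \right)} = - h$ ($l{\left(h \right)} = h - 2 h = - h$)
$l{\left(t{\left(3 \right)} \right)} \left(q{\left(0 \right)} - 65\right) = \left(-1\right) 4 \left(0 - 65\right) = \left(-4\right) \left(-65\right) = 260$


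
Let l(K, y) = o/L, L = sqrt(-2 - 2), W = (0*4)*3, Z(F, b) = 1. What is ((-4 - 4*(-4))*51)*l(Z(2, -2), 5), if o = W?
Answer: 0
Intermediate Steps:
W = 0 (W = 0*3 = 0)
L = 2*I (L = sqrt(-4) = 2*I ≈ 2.0*I)
o = 0
l(K, y) = 0 (l(K, y) = 0/((2*I)) = 0*(-I/2) = 0)
((-4 - 4*(-4))*51)*l(Z(2, -2), 5) = ((-4 - 4*(-4))*51)*0 = ((-4 + 16)*51)*0 = (12*51)*0 = 612*0 = 0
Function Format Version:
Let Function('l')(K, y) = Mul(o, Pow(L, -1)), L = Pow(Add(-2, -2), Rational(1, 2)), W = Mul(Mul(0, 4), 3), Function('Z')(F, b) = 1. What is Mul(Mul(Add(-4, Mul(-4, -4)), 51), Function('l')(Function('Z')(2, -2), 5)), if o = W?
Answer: 0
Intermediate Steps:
W = 0 (W = Mul(0, 3) = 0)
L = Mul(2, I) (L = Pow(-4, Rational(1, 2)) = Mul(2, I) ≈ Mul(2.0000, I))
o = 0
Function('l')(K, y) = 0 (Function('l')(K, y) = Mul(0, Pow(Mul(2, I), -1)) = Mul(0, Mul(Rational(-1, 2), I)) = 0)
Mul(Mul(Add(-4, Mul(-4, -4)), 51), Function('l')(Function('Z')(2, -2), 5)) = Mul(Mul(Add(-4, Mul(-4, -4)), 51), 0) = Mul(Mul(Add(-4, 16), 51), 0) = Mul(Mul(12, 51), 0) = Mul(612, 0) = 0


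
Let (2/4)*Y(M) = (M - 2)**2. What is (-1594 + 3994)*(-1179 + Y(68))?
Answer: 18079200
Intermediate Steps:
Y(M) = 2*(-2 + M)**2 (Y(M) = 2*(M - 2)**2 = 2*(-2 + M)**2)
(-1594 + 3994)*(-1179 + Y(68)) = (-1594 + 3994)*(-1179 + 2*(-2 + 68)**2) = 2400*(-1179 + 2*66**2) = 2400*(-1179 + 2*4356) = 2400*(-1179 + 8712) = 2400*7533 = 18079200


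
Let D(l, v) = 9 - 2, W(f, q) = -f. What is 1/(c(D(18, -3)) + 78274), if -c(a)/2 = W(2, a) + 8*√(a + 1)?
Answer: 39139/3063721618 + 8*√2/1531860809 ≈ 1.2782e-5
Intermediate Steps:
D(l, v) = 7
c(a) = 4 - 16*√(1 + a) (c(a) = -2*(-1*2 + 8*√(a + 1)) = -2*(-2 + 8*√(1 + a)) = 4 - 16*√(1 + a))
1/(c(D(18, -3)) + 78274) = 1/((4 - 16*√(1 + 7)) + 78274) = 1/((4 - 32*√2) + 78274) = 1/(78278 - 32*√2)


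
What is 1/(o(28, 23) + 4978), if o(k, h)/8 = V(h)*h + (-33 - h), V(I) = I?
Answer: 1/8762 ≈ 0.00011413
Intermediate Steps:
o(k, h) = -264 - 8*h + 8*h² (o(k, h) = 8*(h*h + (-33 - h)) = 8*(h² + (-33 - h)) = 8*(-33 + h² - h) = -264 - 8*h + 8*h²)
1/(o(28, 23) + 4978) = 1/((-264 - 8*23 + 8*23²) + 4978) = 1/((-264 - 184 + 8*529) + 4978) = 1/((-264 - 184 + 4232) + 4978) = 1/(3784 + 4978) = 1/8762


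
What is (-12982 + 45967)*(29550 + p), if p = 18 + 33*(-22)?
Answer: 951353370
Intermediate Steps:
p = -708 (p = 18 - 726 = -708)
(-12982 + 45967)*(29550 + p) = (-12982 + 45967)*(29550 - 708) = 32985*28842 = 951353370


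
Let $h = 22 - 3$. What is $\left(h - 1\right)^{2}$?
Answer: $324$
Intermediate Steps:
$h = 19$ ($h = 22 - 3 = 19$)
$\left(h - 1\right)^{2} = \left(19 - 1\right)^{2} = 18^{2} = 324$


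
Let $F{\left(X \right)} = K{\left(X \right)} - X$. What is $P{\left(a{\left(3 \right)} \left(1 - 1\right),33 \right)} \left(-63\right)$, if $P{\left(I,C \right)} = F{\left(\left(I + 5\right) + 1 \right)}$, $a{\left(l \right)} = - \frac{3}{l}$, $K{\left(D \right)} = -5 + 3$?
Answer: $504$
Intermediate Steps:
$K{\left(D \right)} = -2$
$F{\left(X \right)} = -2 - X$
$P{\left(I,C \right)} = -8 - I$ ($P{\left(I,C \right)} = -2 - \left(\left(I + 5\right) + 1\right) = -2 - \left(\left(5 + I\right) + 1\right) = -2 - \left(6 + I\right) = -8 - I$)
$P{\left(a{\left(3 \right)} \left(1 - 1\right),33 \right)} \left(-63\right) = \left(-8 - - \frac{3}{3} \left(1 - 1\right)\right) \left(-63\right) = \left(-8 - \left(-3\right) \frac{1}{3} \cdot 0\right) \left(-63\right) = \left(-8 - \left(-1\right) 0\right) \left(-63\right) = \left(-8 - 0\right) \left(-63\right) = \left(-8 + 0\right) \left(-63\right) = \left(-8\right) \left(-63\right) = 504$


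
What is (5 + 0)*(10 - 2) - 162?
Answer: -122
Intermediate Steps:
(5 + 0)*(10 - 2) - 162 = 5*8 - 162 = 40 - 162 = -122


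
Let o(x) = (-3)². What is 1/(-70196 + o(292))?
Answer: -1/70187 ≈ -1.4248e-5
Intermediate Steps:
o(x) = 9
1/(-70196 + o(292)) = 1/(-70196 + 9) = 1/(-70187) = -1/70187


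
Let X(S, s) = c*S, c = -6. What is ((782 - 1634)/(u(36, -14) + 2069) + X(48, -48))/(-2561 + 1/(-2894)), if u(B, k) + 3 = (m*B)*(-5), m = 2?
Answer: 142436892/1264407871 ≈ 0.11265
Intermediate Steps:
u(B, k) = -3 - 10*B (u(B, k) = -3 + (2*B)*(-5) = -3 - 10*B)
X(S, s) = -6*S
((782 - 1634)/(u(36, -14) + 2069) + X(48, -48))/(-2561 + 1/(-2894)) = ((782 - 1634)/((-3 - 10*36) + 2069) - 6*48)/(-2561 + 1/(-2894)) = (-852/((-3 - 360) + 2069) - 288)/(-2561 - 1/2894) = (-852/(-363 + 2069) - 288)/(-7411535/2894) = (-852/1706 - 288)*(-2894/7411535) = (-852*1/1706 - 288)*(-2894/7411535) = (-426/853 - 288)*(-2894/7411535) = -246090/853*(-2894/7411535) = 142436892/1264407871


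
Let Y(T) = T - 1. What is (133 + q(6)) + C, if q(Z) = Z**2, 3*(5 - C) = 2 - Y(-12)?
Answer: 169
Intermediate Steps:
Y(T) = -1 + T
C = 0 (C = 5 - (2 - (-1 - 12))/3 = 5 - (2 - 1*(-13))/3 = 5 - (2 + 13)/3 = 5 - 1/3*15 = 5 - 5 = 0)
(133 + q(6)) + C = (133 + 6**2) + 0 = (133 + 36) + 0 = 169 + 0 = 169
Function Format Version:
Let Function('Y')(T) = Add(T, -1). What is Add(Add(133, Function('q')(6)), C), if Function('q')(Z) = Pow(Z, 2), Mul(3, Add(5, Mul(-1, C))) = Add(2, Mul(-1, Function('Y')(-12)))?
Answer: 169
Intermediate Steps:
Function('Y')(T) = Add(-1, T)
C = 0 (C = Add(5, Mul(Rational(-1, 3), Add(2, Mul(-1, Add(-1, -12))))) = Add(5, Mul(Rational(-1, 3), Add(2, Mul(-1, -13)))) = Add(5, Mul(Rational(-1, 3), Add(2, 13))) = Add(5, Mul(Rational(-1, 3), 15)) = Add(5, -5) = 0)
Add(Add(133, Function('q')(6)), C) = Add(Add(133, Pow(6, 2)), 0) = Add(Add(133, 36), 0) = Add(169, 0) = 169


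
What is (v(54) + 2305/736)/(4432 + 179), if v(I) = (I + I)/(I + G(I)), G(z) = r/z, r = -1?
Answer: 11011427/9892623840 ≈ 0.0011131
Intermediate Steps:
G(z) = -1/z
v(I) = 2*I/(I - 1/I) (v(I) = (I + I)/(I - 1/I) = (2*I)/(I - 1/I) = 2*I/(I - 1/I))
(v(54) + 2305/736)/(4432 + 179) = (2*54²/(-1 + 54²) + 2305/736)/(4432 + 179) = (2*2916/(-1 + 2916) + 2305*(1/736))/4611 = (2*2916/2915 + 2305/736)*(1/4611) = (2*2916*(1/2915) + 2305/736)*(1/4611) = (5832/2915 + 2305/736)*(1/4611) = (11011427/2145440)*(1/4611) = 11011427/9892623840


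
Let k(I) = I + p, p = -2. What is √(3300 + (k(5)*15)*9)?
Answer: √3705 ≈ 60.869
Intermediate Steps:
k(I) = -2 + I (k(I) = I - 2 = -2 + I)
√(3300 + (k(5)*15)*9) = √(3300 + ((-2 + 5)*15)*9) = √(3300 + (3*15)*9) = √(3300 + 45*9) = √(3300 + 405) = √3705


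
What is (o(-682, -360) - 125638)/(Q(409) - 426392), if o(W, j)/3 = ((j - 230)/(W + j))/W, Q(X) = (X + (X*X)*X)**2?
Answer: -44641946321/1663286790070537844344 ≈ -2.6840e-11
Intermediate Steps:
Q(X) = (X + X**3)**2 (Q(X) = (X + X**2*X)**2 = (X + X**3)**2)
o(W, j) = 3*(-230 + j)/(W*(W + j)) (o(W, j) = 3*(((j - 230)/(W + j))/W) = 3*(((-230 + j)/(W + j))/W) = 3*((-230 + j)/(W*(W + j))) = 3*(-230 + j)/(W*(W + j)))
(o(-682, -360) - 125638)/(Q(409) - 426392) = (3*(-230 - 360)/(-682*(-682 - 360)) - 125638)/(409**2*(1 + 409**2)**2 - 426392) = (3*(-1/682)*(-590)/(-1042) - 125638)/(167281*(1 + 167281)**2 - 426392) = (3*(-1/682)*(-1/1042)*(-590) - 125638)/(167281*167282**2 - 426392) = (-885/355322 - 125638)/(167281*27983267524 - 426392) = -44641946321/(355322*(4681068974682244 - 426392)) = -44641946321/355322/4681068974255852 = -44641946321/355322*1/4681068974255852 = -44641946321/1663286790070537844344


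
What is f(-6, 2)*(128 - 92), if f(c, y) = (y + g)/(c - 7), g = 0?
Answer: -72/13 ≈ -5.5385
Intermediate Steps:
f(c, y) = y/(-7 + c) (f(c, y) = (y + 0)/(c - 7) = y/(-7 + c))
f(-6, 2)*(128 - 92) = (2/(-7 - 6))*(128 - 92) = (2/(-13))*36 = (2*(-1/13))*36 = -2/13*36 = -72/13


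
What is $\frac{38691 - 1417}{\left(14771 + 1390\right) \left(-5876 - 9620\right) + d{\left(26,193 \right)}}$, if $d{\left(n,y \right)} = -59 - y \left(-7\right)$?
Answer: $- \frac{18637}{125214782} \approx -0.00014884$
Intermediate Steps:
$d{\left(n,y \right)} = -59 + 7 y$ ($d{\left(n,y \right)} = -59 - - 7 y = -59 + 7 y$)
$\frac{38691 - 1417}{\left(14771 + 1390\right) \left(-5876 - 9620\right) + d{\left(26,193 \right)}} = \frac{38691 - 1417}{\left(14771 + 1390\right) \left(-5876 - 9620\right) + \left(-59 + 7 \cdot 193\right)} = \frac{37274}{16161 \left(-15496\right) + \left(-59 + 1351\right)} = \frac{37274}{-250430856 + 1292} = \frac{37274}{-250429564} = 37274 \left(- \frac{1}{250429564}\right) = - \frac{18637}{125214782}$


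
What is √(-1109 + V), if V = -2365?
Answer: 3*I*√386 ≈ 58.941*I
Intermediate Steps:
√(-1109 + V) = √(-1109 - 2365) = √(-3474) = 3*I*√386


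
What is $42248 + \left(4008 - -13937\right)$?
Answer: $60193$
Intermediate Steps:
$42248 + \left(4008 - -13937\right) = 42248 + \left(4008 + 13937\right) = 42248 + 17945 = 60193$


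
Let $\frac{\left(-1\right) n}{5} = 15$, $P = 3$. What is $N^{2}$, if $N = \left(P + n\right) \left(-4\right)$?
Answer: $82944$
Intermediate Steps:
$n = -75$ ($n = \left(-5\right) 15 = -75$)
$N = 288$ ($N = \left(3 - 75\right) \left(-4\right) = \left(-72\right) \left(-4\right) = 288$)
$N^{2} = 288^{2} = 82944$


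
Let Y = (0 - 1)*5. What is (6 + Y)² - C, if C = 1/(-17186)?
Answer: 17187/17186 ≈ 1.0001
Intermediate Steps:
Y = -5 (Y = -1*5 = -5)
C = -1/17186 ≈ -5.8187e-5
(6 + Y)² - C = (6 - 5)² - 1*(-1/17186) = 1² + 1/17186 = 1 + 1/17186 = 17187/17186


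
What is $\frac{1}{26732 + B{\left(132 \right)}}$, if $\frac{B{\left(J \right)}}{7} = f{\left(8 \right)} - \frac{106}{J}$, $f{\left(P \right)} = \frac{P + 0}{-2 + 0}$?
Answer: $\frac{66}{1762093} \approx 3.7455 \cdot 10^{-5}$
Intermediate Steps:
$f{\left(P \right)} = - \frac{P}{2}$ ($f{\left(P \right)} = \frac{P}{-2} = P \left(- \frac{1}{2}\right) = - \frac{P}{2}$)
$B{\left(J \right)} = -28 - \frac{742}{J}$ ($B{\left(J \right)} = 7 \left(\left(- \frac{1}{2}\right) 8 - \frac{106}{J}\right) = 7 \left(-4 - \frac{106}{J}\right) = -28 - \frac{742}{J}$)
$\frac{1}{26732 + B{\left(132 \right)}} = \frac{1}{26732 - \left(28 + \frac{742}{132}\right)} = \frac{1}{26732 - \frac{2219}{66}} = \frac{1}{\frac{1762093}{66}} = \frac{66}{1762093}$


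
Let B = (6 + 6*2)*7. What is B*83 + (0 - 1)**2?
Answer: 10459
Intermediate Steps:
B = 126 (B = (6 + 12)*7 = 18*7 = 126)
B*83 + (0 - 1)**2 = 126*83 + (0 - 1)**2 = 10458 + (-1)**2 = 10458 + 1 = 10459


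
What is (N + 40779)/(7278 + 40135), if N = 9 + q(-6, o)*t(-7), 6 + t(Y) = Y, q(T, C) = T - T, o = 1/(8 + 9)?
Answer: 40788/47413 ≈ 0.86027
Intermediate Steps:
o = 1/17 ≈ 0.058824
q(T, C) = 0
t(Y) = -6 + Y
N = 9 (N = 9 + 0*(-6 - 7) = 9 + 0*(-13) = 9 + 0 = 9)
(N + 40779)/(7278 + 40135) = (9 + 40779)/(7278 + 40135) = 40788/47413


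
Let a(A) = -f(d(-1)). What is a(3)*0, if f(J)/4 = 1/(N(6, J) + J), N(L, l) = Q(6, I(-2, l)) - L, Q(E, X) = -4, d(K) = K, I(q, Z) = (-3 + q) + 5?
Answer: 0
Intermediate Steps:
I(q, Z) = 2 + q
N(L, l) = -4 - L
f(J) = 4/(-10 + J) (f(J) = 4/((-4 - 1*6) + J) = 4/((-4 - 6) + J) = 4/(-10 + J))
a(A) = 4/11 (a(A) = -4/(-10 - 1) = -4/(-11) = -4*(-1)/11 = -1*(-4/11) = 4/11)
a(3)*0 = (4/11)*0 = 0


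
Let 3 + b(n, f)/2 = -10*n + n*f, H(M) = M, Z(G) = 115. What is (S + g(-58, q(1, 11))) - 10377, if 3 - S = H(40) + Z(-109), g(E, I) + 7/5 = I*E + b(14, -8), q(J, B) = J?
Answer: -55492/5 ≈ -11098.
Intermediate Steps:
b(n, f) = -6 - 20*n + 2*f*n (b(n, f) = -6 + 2*(-10*n + n*f) = -6 + 2*(-10*n + f*n) = -6 + (-20*n + 2*f*n) = -6 - 20*n + 2*f*n)
g(E, I) = -2557/5 + E*I (g(E, I) = -7/5 + (I*E + (-6 - 20*14 + 2*(-8)*14)) = -7/5 + (E*I + (-6 - 280 - 224)) = -7/5 + (E*I - 510) = -7/5 + (-510 + E*I) = -2557/5 + E*I)
S = -152 (S = 3 - (40 + 115) = 3 - 1*155 = 3 - 155 = -152)
(S + g(-58, q(1, 11))) - 10377 = (-152 + (-2557/5 - 58*1)) - 10377 = (-152 + (-2557/5 - 58)) - 10377 = (-152 - 2847/5) - 10377 = -3607/5 - 10377 = -55492/5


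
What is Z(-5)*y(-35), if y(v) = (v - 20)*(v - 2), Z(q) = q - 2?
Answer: -14245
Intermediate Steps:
Z(q) = -2 + q
y(v) = (-20 + v)*(-2 + v)
Z(-5)*y(-35) = (-2 - 5)*(40 + (-35)² - 22*(-35)) = -7*(40 + 1225 + 770) = -7*2035 = -14245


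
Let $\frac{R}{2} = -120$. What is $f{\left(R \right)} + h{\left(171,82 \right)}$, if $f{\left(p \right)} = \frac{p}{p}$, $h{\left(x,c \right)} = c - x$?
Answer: $-88$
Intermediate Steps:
$R = -240$ ($R = 2 \left(-120\right) = -240$)
$f{\left(p \right)} = 1$
$f{\left(R \right)} + h{\left(171,82 \right)} = 1 + \left(82 - 171\right) = 1 - 89 = -88$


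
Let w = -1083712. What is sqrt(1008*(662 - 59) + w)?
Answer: 28*I*sqrt(607) ≈ 689.85*I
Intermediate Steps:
sqrt(1008*(662 - 59) + w) = sqrt(1008*(662 - 59) - 1083712) = sqrt(1008*603 - 1083712) = sqrt(607824 - 1083712) = sqrt(-475888) = 28*I*sqrt(607)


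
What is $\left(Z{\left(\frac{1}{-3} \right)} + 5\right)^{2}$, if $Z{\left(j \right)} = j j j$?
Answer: $\frac{17956}{729} \approx 24.631$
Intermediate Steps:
$Z{\left(j \right)} = j^{3}$ ($Z{\left(j \right)} = j j^{2} = j^{3}$)
$\left(Z{\left(\frac{1}{-3} \right)} + 5\right)^{2} = \left(\left(\frac{1}{-3}\right)^{3} + 5\right)^{2} = \left(\left(- \frac{1}{3}\right)^{3} + 5\right)^{2} = \left(- \frac{1}{27} + 5\right)^{2} = \left(\frac{134}{27}\right)^{2} = \frac{17956}{729}$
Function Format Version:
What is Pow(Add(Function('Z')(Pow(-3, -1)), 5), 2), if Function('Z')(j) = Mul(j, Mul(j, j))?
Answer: Rational(17956, 729) ≈ 24.631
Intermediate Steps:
Function('Z')(j) = Pow(j, 3) (Function('Z')(j) = Mul(j, Pow(j, 2)) = Pow(j, 3))
Pow(Add(Function('Z')(Pow(-3, -1)), 5), 2) = Pow(Add(Pow(Pow(-3, -1), 3), 5), 2) = Pow(Add(Pow(Rational(-1, 3), 3), 5), 2) = Pow(Add(Rational(-1, 27), 5), 2) = Pow(Rational(134, 27), 2) = Rational(17956, 729)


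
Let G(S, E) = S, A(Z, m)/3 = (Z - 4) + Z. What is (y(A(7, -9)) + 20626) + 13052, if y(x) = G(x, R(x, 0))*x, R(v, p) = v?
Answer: 34578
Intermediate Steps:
A(Z, m) = -12 + 6*Z (A(Z, m) = 3*((Z - 4) + Z) = 3*((-4 + Z) + Z) = 3*(-4 + 2*Z) = -12 + 6*Z)
y(x) = x² (y(x) = x*x = x²)
(y(A(7, -9)) + 20626) + 13052 = ((-12 + 6*7)² + 20626) + 13052 = ((-12 + 42)² + 20626) + 13052 = (30² + 20626) + 13052 = (900 + 20626) + 13052 = 21526 + 13052 = 34578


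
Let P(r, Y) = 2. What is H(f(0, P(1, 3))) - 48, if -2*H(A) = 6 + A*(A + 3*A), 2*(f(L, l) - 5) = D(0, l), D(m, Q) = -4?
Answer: -69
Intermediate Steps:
f(L, l) = 3 (f(L, l) = 5 + (1/2)*(-4) = 5 - 2 = 3)
H(A) = -3 - 2*A**2 (H(A) = -(6 + A*(A + 3*A))/2 = -(6 + A*(4*A))/2 = -(6 + 4*A**2)/2 = -3 - 2*A**2)
H(f(0, P(1, 3))) - 48 = (-3 - 2*3**2) - 48 = (-3 - 2*9) - 48 = (-3 - 18) - 48 = -21 - 48 = -69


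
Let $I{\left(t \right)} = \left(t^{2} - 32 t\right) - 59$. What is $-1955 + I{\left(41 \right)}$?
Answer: $-1645$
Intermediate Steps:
$I{\left(t \right)} = -59 + t^{2} - 32 t$
$-1955 + I{\left(41 \right)} = -1955 - \left(1371 - 1681\right) = -1955 - -310 = -1955 + 310 = -1645$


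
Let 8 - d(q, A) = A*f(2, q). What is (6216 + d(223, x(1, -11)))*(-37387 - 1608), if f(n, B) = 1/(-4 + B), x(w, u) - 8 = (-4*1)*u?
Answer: -53150340980/219 ≈ -2.4270e+8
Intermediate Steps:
x(w, u) = 8 - 4*u (x(w, u) = 8 + (-4*1)*u = 8 - 4*u)
d(q, A) = 8 - A/(-4 + q)
(6216 + d(223, x(1, -11)))*(-37387 - 1608) = (6216 + (-32 - (8 - 4*(-11)) + 8*223)/(-4 + 223))*(-37387 - 1608) = (6216 + (-32 - (8 + 44) + 1784)/219)*(-38995) = (6216 + (-32 - 1*52 + 1784)/219)*(-38995) = (6216 + (-32 - 52 + 1784)/219)*(-38995) = (6216 + (1/219)*1700)*(-38995) = (6216 + 1700/219)*(-38995) = (1363004/219)*(-38995) = -53150340980/219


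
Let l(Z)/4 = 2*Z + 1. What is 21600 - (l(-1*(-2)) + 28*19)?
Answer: 21048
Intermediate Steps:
l(Z) = 4 + 8*Z (l(Z) = 4*(2*Z + 1) = 4*(1 + 2*Z) = 4 + 8*Z)
21600 - (l(-1*(-2)) + 28*19) = 21600 - ((4 + 8*(-1*(-2))) + 28*19) = 21600 - ((4 + 8*2) + 532) = 21600 - ((4 + 16) + 532) = 21600 - (20 + 532) = 21600 - 1*552 = 21600 - 552 = 21048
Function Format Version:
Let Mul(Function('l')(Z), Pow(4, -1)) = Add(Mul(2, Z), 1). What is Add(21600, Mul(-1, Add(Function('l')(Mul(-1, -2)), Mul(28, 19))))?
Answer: 21048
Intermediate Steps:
Function('l')(Z) = Add(4, Mul(8, Z)) (Function('l')(Z) = Mul(4, Add(Mul(2, Z), 1)) = Mul(4, Add(1, Mul(2, Z))) = Add(4, Mul(8, Z)))
Add(21600, Mul(-1, Add(Function('l')(Mul(-1, -2)), Mul(28, 19)))) = Add(21600, Mul(-1, Add(Add(4, Mul(8, Mul(-1, -2))), Mul(28, 19)))) = Add(21600, Mul(-1, Add(Add(4, Mul(8, 2)), 532))) = Add(21600, Mul(-1, Add(Add(4, 16), 532))) = Add(21600, Mul(-1, Add(20, 532))) = Add(21600, Mul(-1, 552)) = Add(21600, -552) = 21048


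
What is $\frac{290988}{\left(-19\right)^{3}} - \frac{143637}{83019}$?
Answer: $- \frac{8380912985}{189809107} \approx -44.154$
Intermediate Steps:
$\frac{290988}{\left(-19\right)^{3}} - \frac{143637}{83019} = \frac{290988}{-6859} - \frac{47879}{27673} = 290988 \left(- \frac{1}{6859}\right) - \frac{47879}{27673} = - \frac{290988}{6859} - \frac{47879}{27673} = - \frac{8380912985}{189809107}$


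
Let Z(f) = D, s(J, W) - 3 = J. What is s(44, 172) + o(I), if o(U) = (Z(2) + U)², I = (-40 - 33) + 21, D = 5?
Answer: 2256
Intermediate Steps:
s(J, W) = 3 + J
Z(f) = 5
I = -52 (I = -73 + 21 = -52)
o(U) = (5 + U)²
s(44, 172) + o(I) = (3 + 44) + (5 - 52)² = 47 + (-47)² = 47 + 2209 = 2256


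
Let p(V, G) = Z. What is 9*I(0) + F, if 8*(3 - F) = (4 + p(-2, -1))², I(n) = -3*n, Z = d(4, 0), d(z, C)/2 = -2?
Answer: 3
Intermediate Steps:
d(z, C) = -4 (d(z, C) = 2*(-2) = -4)
Z = -4
p(V, G) = -4
F = 3 (F = 3 - (4 - 4)²/8 = 3 - ⅛*0² = 3 - ⅛*0 = 3 + 0 = 3)
9*I(0) + F = 9*(-3*0) + 3 = 9*0 + 3 = 0 + 3 = 3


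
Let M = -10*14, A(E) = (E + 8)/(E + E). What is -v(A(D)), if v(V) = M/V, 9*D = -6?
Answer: -280/11 ≈ -25.455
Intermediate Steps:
D = -⅔ (D = (⅑)*(-6) = -⅔ ≈ -0.66667)
A(E) = (8 + E)/(2*E) (A(E) = (8 + E)/((2*E)) = (8 + E)*(1/(2*E)) = (8 + E)/(2*E))
M = -140
v(V) = -140/V
-v(A(D)) = -(-140)/((8 - ⅔)/(2*(-⅔))) = -(-140)/((½)*(-3/2)*(22/3)) = -(-140)/(-11/2) = -(-140)*(-2)/11 = -1*280/11 = -280/11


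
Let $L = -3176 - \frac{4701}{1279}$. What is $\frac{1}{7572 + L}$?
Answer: $\frac{1279}{5617783} \approx 0.00022767$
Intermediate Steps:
$L = - \frac{4066805}{1279}$ ($L = -3176 - \frac{4701}{1279} = - \frac{4066805}{1279} \approx -3179.7$)
$\frac{1}{7572 + L} = \frac{1}{7572 - \frac{4066805}{1279}} = \frac{1}{\frac{5617783}{1279}} = \frac{1279}{5617783}$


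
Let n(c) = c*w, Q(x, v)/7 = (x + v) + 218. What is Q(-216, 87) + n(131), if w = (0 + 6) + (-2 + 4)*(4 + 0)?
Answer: 2457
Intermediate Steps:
Q(x, v) = 1526 + 7*v + 7*x (Q(x, v) = 7*((x + v) + 218) = 7*((v + x) + 218) = 7*(218 + v + x) = 1526 + 7*v + 7*x)
w = 14 (w = 6 + 2*4 = 6 + 8 = 14)
n(c) = 14*c (n(c) = c*14 = 14*c)
Q(-216, 87) + n(131) = (1526 + 7*87 + 7*(-216)) + 14*131 = (1526 + 609 - 1512) + 1834 = 623 + 1834 = 2457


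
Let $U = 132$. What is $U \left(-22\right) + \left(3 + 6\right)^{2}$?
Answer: $-2823$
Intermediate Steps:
$U \left(-22\right) + \left(3 + 6\right)^{2} = 132 \left(-22\right) + \left(3 + 6\right)^{2} = -2904 + 9^{2} = -2904 + 81 = -2823$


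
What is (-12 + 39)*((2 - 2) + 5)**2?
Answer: 675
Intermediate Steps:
(-12 + 39)*((2 - 2) + 5)**2 = 27*(0 + 5)**2 = 27*5**2 = 27*25 = 675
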